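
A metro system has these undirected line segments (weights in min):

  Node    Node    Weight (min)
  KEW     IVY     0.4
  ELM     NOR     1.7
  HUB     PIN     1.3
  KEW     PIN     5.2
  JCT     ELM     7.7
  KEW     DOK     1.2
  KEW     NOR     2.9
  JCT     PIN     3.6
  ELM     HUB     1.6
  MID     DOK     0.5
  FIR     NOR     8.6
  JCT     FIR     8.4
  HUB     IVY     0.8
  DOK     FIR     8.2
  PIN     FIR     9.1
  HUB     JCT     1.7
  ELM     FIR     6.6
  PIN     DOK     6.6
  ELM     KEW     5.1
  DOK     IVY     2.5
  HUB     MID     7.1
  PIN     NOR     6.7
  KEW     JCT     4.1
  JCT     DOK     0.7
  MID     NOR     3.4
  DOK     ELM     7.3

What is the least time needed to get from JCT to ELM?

3.3 min

Running Dijkstra from JCT:
JCT: 0
DOK: 0.7  (via JCT)
MID: 1.2  (via DOK)
HUB: 1.7  (via JCT)
KEW: 1.9  (via DOK)
IVY: 2.3  (via KEW)
PIN: 3  (via HUB)
ELM: 3.3  (via HUB)
Shortest route: JCT–HUB–ELM = 3.3 min.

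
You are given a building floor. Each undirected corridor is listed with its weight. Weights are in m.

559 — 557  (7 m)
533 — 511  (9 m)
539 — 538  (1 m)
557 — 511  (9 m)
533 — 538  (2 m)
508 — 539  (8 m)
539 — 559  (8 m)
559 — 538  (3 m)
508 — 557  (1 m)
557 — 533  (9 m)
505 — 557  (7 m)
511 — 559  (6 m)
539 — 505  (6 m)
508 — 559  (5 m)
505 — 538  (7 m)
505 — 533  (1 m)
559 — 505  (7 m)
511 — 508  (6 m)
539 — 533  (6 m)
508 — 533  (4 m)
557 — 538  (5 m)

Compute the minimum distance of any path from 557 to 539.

Enumerating some paths:
557 → 508 → 539: 1+8 = 9
557 → 538 → 539: 5+1 = 6
557 → 508 → 559 → 538 → 539: 1+5+3+1 = 10
557 → 508 → 533 → 538 → 539: 1+4+2+1 = 8
Cheapest is 557 → 538 → 539 at 6 m.

6 m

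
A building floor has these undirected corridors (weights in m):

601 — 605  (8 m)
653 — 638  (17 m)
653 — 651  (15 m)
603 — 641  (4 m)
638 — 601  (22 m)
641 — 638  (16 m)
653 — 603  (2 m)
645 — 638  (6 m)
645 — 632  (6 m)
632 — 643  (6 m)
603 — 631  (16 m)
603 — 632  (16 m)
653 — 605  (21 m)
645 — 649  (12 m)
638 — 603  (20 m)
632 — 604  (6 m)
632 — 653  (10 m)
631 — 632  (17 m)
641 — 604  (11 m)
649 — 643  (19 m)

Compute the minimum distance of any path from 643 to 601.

Settle nodes by increasing distance from 643:
643: 0
632: 6  (via 643)
645: 12  (via 632)
604: 12  (via 632)
653: 16  (via 632)
603: 18  (via 653)
638: 18  (via 645)
649: 19  (via 643)
641: 22  (via 603)
631: 23  (via 632)
651: 31  (via 653)
605: 37  (via 653)
601: 40  (via 638)
Shortest route: 643–632–645–638–601 = 40 m.

40 m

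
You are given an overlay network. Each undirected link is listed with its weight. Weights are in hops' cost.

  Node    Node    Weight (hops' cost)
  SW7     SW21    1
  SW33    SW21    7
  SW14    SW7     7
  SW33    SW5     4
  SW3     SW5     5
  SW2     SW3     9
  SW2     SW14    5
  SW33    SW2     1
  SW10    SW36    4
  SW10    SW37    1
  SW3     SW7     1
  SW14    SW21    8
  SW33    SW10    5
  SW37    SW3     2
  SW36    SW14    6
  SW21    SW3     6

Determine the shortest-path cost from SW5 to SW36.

Compare a few routes:
SW5 → SW33 → SW10 → SW36: 4+5+4 = 13
SW5 → SW3 → SW37 → SW10 → SW36: 5+2+1+4 = 12
Cheapest is SW5 → SW3 → SW37 → SW10 → SW36 at 12 hops' cost.

12 hops' cost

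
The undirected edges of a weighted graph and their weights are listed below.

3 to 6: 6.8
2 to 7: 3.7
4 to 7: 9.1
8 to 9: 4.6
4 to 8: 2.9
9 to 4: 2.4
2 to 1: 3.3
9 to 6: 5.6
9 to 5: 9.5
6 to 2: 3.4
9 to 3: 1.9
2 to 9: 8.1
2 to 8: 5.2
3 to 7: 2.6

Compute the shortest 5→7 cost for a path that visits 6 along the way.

22.2

Best 5 to 6: 5 → 9 → 6 costing 15.1
Shortest 6→7: 6 → 2 → 7 = 7.1
Total via 6: 15.1 + 7.1 = 22.2.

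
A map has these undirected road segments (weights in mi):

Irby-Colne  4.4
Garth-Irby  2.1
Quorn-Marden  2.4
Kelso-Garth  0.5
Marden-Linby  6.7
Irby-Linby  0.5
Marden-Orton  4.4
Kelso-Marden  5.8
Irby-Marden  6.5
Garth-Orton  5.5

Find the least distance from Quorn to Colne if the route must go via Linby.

Best Quorn to Linby: Quorn–Marden–Linby costing 9.1
Shortest Linby→Colne: Linby–Irby–Colne = 4.9
Total via Linby: 9.1 + 4.9 = 14 mi.

14 mi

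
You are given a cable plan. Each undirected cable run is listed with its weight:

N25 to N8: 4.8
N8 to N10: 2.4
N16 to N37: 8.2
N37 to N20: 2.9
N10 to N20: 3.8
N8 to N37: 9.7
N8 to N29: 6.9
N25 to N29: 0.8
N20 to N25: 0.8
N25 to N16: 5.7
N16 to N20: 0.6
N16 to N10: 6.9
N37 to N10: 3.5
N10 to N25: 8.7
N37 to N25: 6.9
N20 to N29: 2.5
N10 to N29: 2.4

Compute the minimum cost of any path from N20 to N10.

3.8

Running Dijkstra from N20:
N20: 0
N16: 0.6  (via N20)
N25: 0.8  (via N20)
N29: 1.6  (via N25)
N37: 2.9  (via N20)
N10: 3.8  (via N20)
Shortest route: N20 → N10 = 3.8.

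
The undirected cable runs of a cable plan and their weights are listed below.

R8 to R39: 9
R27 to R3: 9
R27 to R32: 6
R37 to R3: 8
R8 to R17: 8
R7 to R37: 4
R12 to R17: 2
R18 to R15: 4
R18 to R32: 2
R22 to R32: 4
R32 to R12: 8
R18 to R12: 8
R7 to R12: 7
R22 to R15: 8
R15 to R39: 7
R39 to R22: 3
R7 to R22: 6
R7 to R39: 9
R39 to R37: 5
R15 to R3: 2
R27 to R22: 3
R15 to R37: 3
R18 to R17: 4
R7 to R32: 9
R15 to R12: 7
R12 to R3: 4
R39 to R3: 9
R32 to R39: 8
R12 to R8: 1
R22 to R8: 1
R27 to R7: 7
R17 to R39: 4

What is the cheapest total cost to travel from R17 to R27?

7

Settle nodes by increasing distance from R17:
R17: 0
R12: 2  (via R17)
R8: 3  (via R12)
R18: 4  (via R17)
R39: 4  (via R17)
R22: 4  (via R8)
R32: 6  (via R18)
R3: 6  (via R12)
R27: 7  (via R22)
Shortest route: R17–R12–R8–R22–R27 = 7.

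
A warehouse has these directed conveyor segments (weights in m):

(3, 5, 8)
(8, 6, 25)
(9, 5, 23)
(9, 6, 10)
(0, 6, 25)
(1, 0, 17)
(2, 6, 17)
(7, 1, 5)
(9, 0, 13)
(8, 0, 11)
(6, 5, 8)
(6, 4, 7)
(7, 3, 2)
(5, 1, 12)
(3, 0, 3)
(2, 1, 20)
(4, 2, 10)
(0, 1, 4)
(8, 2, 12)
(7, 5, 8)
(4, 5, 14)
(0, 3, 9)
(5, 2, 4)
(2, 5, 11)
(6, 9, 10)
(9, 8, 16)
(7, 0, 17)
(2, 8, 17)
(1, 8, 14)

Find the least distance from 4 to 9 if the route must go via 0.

73 m

Shortest 4→0: 4 → 2 → 8 → 0 = 38
Best 0 to 9: 0 → 6 → 9 costing 35
Total via 0: 38 + 35 = 73 m.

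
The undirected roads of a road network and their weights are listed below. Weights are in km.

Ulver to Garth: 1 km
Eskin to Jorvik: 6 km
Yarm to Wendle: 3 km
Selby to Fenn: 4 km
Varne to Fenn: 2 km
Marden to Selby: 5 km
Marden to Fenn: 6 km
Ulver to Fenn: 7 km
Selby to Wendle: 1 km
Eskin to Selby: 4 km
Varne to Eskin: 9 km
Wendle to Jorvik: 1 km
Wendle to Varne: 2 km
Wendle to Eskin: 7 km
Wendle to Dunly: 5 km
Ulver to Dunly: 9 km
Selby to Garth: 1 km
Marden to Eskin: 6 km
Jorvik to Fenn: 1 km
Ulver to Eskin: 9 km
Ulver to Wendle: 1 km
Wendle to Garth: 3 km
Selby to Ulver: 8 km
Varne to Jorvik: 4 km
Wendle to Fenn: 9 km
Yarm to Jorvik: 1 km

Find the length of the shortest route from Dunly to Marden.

11 km

Shortest distances from Dunly:
Dunly: 0
Wendle: 5  (via Dunly)
Selby: 6  (via Wendle)
Ulver: 6  (via Wendle)
Jorvik: 6  (via Wendle)
Fenn: 7  (via Jorvik)
Garth: 7  (via Selby)
Varne: 7  (via Wendle)
Yarm: 7  (via Jorvik)
Eskin: 10  (via Selby)
Marden: 11  (via Selby)
Shortest route: Dunly–Wendle–Selby–Marden = 11 km.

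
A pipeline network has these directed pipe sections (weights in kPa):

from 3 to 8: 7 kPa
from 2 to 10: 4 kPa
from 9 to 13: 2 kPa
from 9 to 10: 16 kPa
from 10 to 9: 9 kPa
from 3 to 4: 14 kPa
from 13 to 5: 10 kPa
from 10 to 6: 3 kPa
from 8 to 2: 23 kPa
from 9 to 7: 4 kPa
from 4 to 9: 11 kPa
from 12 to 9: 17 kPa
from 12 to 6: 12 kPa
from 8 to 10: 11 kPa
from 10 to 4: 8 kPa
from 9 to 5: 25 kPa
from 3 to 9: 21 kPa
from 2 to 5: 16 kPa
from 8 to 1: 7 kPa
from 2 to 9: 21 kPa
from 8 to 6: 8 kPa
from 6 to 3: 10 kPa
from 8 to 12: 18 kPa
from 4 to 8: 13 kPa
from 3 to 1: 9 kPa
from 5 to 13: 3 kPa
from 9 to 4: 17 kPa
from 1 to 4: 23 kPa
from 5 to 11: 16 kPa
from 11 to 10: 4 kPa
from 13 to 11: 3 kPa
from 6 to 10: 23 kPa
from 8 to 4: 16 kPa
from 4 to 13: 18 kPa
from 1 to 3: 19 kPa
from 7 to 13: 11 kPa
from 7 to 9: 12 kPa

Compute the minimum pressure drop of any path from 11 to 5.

Shortest distances from 11:
11: 0
10: 4  (via 11)
6: 7  (via 10)
4: 12  (via 10)
9: 13  (via 10)
13: 15  (via 9)
3: 17  (via 6)
7: 17  (via 9)
8: 24  (via 3)
5: 25  (via 13)
Shortest route: 11 → 10 → 9 → 13 → 5 = 25 kPa.

25 kPa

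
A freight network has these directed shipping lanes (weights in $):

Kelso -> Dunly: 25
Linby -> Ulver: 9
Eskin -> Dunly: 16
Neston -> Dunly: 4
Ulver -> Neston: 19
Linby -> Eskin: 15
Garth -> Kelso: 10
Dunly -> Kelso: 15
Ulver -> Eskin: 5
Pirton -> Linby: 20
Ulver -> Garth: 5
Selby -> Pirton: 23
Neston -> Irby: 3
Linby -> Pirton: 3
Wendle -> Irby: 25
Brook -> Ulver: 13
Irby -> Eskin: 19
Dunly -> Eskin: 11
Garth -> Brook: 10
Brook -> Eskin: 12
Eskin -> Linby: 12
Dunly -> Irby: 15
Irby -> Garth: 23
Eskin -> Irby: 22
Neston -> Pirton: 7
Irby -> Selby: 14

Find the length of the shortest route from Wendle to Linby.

$56

Running Dijkstra from Wendle:
Wendle: 0
Irby: 25  (via Wendle)
Selby: 39  (via Irby)
Eskin: 44  (via Irby)
Garth: 48  (via Irby)
Linby: 56  (via Eskin)
Shortest route: Wendle–Irby–Eskin–Linby = $56.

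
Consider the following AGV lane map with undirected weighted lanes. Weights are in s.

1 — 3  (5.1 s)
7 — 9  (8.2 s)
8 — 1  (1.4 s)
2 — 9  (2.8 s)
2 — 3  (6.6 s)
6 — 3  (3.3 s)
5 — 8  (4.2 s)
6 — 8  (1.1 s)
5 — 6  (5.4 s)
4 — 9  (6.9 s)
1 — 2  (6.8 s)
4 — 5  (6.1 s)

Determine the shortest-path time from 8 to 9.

11 s

Running Dijkstra from 8:
8: 0
6: 1.1  (via 8)
1: 1.4  (via 8)
5: 4.2  (via 8)
3: 4.4  (via 6)
2: 8.2  (via 1)
4: 10.3  (via 5)
9: 11  (via 2)
Shortest route: 8–1–2–9 = 11 s.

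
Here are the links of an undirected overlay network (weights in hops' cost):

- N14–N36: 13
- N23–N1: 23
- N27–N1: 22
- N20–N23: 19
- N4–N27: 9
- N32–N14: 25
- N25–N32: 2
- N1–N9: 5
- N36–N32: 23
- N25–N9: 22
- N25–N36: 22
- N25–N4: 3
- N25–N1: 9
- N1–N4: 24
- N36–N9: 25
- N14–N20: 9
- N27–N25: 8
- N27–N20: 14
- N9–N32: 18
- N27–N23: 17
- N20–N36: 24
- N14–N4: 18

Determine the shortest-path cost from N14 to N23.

Running Dijkstra from N14:
N14: 0
N20: 9  (via N14)
N36: 13  (via N14)
N4: 18  (via N14)
N25: 21  (via N4)
N27: 23  (via N20)
N32: 23  (via N25)
N23: 28  (via N20)
Shortest route: N14 → N20 → N23 = 28 hops' cost.

28 hops' cost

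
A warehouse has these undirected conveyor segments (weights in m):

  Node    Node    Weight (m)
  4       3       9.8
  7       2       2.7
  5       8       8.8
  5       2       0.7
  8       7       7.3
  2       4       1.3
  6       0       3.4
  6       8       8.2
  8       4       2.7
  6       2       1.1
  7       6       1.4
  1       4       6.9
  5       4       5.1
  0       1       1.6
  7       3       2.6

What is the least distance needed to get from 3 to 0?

Settle nodes by increasing distance from 3:
3: 0
7: 2.6  (via 3)
6: 4  (via 7)
2: 5.1  (via 6)
5: 5.8  (via 2)
4: 6.4  (via 2)
0: 7.4  (via 6)
Shortest route: 3 → 7 → 6 → 0 = 7.4 m.

7.4 m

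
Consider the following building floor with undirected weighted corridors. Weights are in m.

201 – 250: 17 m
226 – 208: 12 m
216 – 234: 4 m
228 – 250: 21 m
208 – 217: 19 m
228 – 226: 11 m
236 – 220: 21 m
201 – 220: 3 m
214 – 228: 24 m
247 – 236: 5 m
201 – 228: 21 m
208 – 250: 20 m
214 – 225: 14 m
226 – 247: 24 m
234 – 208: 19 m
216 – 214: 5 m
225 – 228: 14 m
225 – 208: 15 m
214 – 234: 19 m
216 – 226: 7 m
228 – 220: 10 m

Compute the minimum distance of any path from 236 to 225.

Compare a few routes:
236–247–226–208–225: 5+24+12+15 = 56
236–247–226–228–225: 5+24+11+14 = 54
236–247–226–216–214–225: 5+24+7+5+14 = 55
236–220–228–225: 21+10+14 = 45
The minimum is 45 m via 236–220–228–225.

45 m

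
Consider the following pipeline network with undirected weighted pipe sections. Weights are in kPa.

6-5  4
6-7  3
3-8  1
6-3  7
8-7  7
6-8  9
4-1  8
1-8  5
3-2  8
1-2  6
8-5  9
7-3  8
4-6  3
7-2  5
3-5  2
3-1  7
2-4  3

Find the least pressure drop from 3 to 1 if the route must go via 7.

Shortest 3→7: 3 → 7 = 8
Shortest 7→1: 7 → 2 → 1 = 11
Total via 7: 8 + 11 = 19 kPa.

19 kPa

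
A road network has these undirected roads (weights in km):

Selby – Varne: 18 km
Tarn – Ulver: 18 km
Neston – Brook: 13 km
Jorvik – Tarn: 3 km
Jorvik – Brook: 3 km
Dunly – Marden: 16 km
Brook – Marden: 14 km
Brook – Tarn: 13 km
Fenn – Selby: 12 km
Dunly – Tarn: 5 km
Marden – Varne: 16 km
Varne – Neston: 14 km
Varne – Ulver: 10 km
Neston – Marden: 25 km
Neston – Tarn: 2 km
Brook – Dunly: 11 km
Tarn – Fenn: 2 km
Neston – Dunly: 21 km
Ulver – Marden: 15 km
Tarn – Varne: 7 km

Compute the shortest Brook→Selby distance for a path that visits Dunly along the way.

30 km

Shortest Brook→Dunly: Brook–Dunly = 11
Shortest Dunly→Selby: Dunly–Tarn–Fenn–Selby = 19
Total via Dunly: 11 + 19 = 30 km.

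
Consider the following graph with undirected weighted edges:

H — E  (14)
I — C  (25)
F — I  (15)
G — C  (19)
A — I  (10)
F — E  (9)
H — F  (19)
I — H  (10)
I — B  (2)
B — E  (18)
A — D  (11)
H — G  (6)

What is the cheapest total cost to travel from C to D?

46

Running Dijkstra from C:
C: 0
G: 19  (via C)
H: 25  (via G)
I: 25  (via C)
B: 27  (via I)
A: 35  (via I)
E: 39  (via H)
F: 40  (via I)
D: 46  (via A)
Shortest route: C → I → A → D = 46.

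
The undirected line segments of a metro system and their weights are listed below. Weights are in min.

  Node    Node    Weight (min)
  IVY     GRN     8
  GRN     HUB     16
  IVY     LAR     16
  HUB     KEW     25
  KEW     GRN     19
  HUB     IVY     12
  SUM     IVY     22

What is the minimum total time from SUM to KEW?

Enumerating some paths:
SUM–IVY–GRN–KEW: 22+8+19 = 49
SUM–IVY–HUB–GRN–KEW: 22+12+16+19 = 69
SUM–IVY–HUB–KEW: 22+12+25 = 59
Cheapest is SUM–IVY–GRN–KEW at 49 min.

49 min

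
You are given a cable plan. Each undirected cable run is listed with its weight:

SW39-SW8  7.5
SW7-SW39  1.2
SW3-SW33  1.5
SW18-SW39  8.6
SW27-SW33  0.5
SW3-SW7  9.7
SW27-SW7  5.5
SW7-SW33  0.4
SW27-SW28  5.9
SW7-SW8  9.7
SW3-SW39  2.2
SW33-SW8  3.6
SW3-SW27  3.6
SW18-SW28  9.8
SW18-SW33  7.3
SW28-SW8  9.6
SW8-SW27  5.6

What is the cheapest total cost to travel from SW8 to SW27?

4.1

Enumerating some paths:
SW8 - SW33 - SW3 - SW27: 3.6+1.5+3.6 = 8.7
SW8 - SW27: 5.6 = 5.6
SW8 - SW33 - SW27: 3.6+0.5 = 4.1
The minimum is 4.1 via SW8 - SW33 - SW27.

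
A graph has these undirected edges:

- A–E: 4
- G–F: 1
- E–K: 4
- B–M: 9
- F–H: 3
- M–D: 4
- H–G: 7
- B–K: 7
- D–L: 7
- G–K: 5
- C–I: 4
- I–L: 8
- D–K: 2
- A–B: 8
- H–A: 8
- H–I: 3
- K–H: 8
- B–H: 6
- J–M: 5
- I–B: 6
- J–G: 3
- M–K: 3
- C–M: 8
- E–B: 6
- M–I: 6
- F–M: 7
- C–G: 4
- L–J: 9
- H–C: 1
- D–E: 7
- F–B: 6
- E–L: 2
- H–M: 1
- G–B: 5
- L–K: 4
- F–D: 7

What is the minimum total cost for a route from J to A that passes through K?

Shortest J→K: J → G → K = 8
Best K to A: K → E → A costing 8
Total via K: 8 + 8 = 16.

16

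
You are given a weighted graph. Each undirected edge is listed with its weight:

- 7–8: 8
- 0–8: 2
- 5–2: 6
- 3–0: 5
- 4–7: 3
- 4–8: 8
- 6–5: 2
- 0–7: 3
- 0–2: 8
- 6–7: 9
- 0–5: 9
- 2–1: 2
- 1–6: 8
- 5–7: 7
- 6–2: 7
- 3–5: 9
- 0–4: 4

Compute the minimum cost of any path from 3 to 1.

Running Dijkstra from 3:
3: 0
0: 5  (via 3)
8: 7  (via 0)
7: 8  (via 0)
4: 9  (via 0)
5: 9  (via 3)
6: 11  (via 5)
2: 13  (via 0)
1: 15  (via 2)
Shortest route: 3 → 0 → 2 → 1 = 15.

15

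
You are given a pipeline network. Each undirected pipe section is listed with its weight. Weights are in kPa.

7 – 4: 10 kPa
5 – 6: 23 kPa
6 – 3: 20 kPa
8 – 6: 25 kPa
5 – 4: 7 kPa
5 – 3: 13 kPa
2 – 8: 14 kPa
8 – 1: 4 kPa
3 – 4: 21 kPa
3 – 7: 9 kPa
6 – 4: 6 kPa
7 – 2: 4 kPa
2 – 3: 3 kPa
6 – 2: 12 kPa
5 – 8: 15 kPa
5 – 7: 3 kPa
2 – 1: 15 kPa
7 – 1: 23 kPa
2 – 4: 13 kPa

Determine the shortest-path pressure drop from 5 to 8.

Candidate routes:
5–8: 15 = 15
5–7–2–8: 3+4+14 = 21
The minimum is 15 kPa via 5–8.

15 kPa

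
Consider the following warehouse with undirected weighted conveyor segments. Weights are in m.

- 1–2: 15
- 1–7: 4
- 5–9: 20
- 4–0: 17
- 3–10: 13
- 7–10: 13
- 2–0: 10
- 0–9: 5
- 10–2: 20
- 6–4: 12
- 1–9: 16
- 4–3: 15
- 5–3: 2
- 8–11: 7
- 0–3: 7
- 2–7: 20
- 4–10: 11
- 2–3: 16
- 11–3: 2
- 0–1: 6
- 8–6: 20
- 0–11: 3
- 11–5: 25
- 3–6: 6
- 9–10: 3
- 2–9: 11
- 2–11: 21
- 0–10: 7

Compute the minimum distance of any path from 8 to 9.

Shortest distances from 8:
8: 0
11: 7  (via 8)
3: 9  (via 11)
0: 10  (via 11)
5: 11  (via 3)
6: 15  (via 3)
9: 15  (via 0)
Shortest route: 8 → 11 → 0 → 9 = 15 m.

15 m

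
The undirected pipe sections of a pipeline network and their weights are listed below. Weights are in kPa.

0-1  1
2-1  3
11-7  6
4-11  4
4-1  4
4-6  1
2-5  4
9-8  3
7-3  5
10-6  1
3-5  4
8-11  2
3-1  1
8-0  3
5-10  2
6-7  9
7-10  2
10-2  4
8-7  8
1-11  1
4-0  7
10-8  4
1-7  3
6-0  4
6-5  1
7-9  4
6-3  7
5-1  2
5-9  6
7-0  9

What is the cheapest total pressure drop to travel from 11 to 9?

5 kPa

Shortest distances from 11:
11: 0
1: 1  (via 11)
0: 2  (via 1)
3: 2  (via 1)
8: 2  (via 11)
5: 3  (via 1)
2: 4  (via 1)
4: 4  (via 11)
6: 4  (via 5)
7: 4  (via 1)
9: 5  (via 8)
Shortest route: 11–8–9 = 5 kPa.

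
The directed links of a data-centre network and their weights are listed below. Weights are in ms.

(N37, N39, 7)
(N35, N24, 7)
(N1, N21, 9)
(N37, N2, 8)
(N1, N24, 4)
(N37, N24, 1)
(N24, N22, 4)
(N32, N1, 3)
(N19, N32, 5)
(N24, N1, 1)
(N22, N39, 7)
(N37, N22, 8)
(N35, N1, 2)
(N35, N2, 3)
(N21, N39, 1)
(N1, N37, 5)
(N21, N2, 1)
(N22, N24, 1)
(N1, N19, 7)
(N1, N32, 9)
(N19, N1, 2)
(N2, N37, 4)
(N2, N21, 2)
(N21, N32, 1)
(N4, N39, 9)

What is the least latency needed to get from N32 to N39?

13 ms

Running Dijkstra from N32:
N32: 0
N1: 3  (via N32)
N24: 7  (via N1)
N37: 8  (via N1)
N19: 10  (via N1)
N22: 11  (via N24)
N21: 12  (via N1)
N39: 13  (via N21)
Shortest route: N32 → N1 → N21 → N39 = 13 ms.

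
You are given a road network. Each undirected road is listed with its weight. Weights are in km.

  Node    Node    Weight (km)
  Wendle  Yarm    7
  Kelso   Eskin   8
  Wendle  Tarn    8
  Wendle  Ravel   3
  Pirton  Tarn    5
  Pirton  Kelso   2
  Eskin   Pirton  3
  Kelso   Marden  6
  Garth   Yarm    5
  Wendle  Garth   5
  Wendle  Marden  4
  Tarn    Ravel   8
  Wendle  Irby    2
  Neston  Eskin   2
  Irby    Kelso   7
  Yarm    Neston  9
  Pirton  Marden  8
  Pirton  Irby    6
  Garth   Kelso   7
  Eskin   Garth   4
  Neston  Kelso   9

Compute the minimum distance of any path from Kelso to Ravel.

Candidate routes:
Kelso–Marden–Wendle–Ravel: 6+4+3 = 13
Kelso–Pirton–Tarn–Ravel: 2+5+8 = 15
Kelso–Irby–Wendle–Ravel: 7+2+3 = 12
Kelso–Pirton–Irby–Wendle–Ravel: 2+6+2+3 = 13
Cheapest is Kelso–Irby–Wendle–Ravel at 12 km.

12 km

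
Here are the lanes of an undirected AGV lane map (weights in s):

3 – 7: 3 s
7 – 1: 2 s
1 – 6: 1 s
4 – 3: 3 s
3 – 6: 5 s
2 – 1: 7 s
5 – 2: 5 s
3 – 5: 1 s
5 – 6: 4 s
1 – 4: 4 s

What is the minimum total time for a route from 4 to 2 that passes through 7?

Best 4 to 7: 4–3–7 costing 6
Shortest 7→2: 7–1–2 = 9
Total via 7: 6 + 9 = 15 s.

15 s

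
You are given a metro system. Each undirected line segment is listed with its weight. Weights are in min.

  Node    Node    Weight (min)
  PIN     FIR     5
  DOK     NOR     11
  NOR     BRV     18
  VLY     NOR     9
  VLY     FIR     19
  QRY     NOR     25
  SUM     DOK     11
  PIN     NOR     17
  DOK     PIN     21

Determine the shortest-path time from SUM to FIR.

37 min

Running Dijkstra from SUM:
SUM: 0
DOK: 11  (via SUM)
NOR: 22  (via DOK)
VLY: 31  (via NOR)
PIN: 32  (via DOK)
FIR: 37  (via PIN)
Shortest route: SUM → DOK → PIN → FIR = 37 min.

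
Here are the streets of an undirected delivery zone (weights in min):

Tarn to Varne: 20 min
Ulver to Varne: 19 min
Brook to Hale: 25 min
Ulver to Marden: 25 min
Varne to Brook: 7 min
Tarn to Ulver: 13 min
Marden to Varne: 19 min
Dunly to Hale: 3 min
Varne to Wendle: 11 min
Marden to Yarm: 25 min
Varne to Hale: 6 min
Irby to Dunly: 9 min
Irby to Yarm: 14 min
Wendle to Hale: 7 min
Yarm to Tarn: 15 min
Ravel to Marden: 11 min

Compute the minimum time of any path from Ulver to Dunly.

Settle nodes by increasing distance from Ulver:
Ulver: 0
Tarn: 13  (via Ulver)
Varne: 19  (via Ulver)
Hale: 25  (via Varne)
Marden: 25  (via Ulver)
Brook: 26  (via Varne)
Dunly: 28  (via Hale)
Shortest route: Ulver–Varne–Hale–Dunly = 28 min.

28 min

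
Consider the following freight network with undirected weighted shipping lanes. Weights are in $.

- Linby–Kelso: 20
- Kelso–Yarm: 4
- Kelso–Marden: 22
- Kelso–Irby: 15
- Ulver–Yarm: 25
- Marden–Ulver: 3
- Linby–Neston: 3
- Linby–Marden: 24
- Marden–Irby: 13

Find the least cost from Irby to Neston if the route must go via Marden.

Best Irby to Marden: Irby → Marden costing 13
Best Marden to Neston: Marden → Linby → Neston costing 27
Total via Marden: 13 + 27 = $40.

$40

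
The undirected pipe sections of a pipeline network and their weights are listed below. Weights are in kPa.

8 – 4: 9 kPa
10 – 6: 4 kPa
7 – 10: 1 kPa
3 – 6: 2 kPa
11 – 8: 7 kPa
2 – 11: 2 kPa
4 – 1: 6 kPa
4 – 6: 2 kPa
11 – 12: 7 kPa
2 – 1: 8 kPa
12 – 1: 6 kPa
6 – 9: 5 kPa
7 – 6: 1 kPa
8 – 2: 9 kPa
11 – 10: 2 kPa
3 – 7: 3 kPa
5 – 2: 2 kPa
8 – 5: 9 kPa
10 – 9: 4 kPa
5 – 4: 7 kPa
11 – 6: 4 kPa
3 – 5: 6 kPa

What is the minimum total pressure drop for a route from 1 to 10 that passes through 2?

Shortest 1→2: 1 → 2 = 8
Shortest 2→10: 2 → 11 → 10 = 4
Total via 2: 8 + 4 = 12 kPa.

12 kPa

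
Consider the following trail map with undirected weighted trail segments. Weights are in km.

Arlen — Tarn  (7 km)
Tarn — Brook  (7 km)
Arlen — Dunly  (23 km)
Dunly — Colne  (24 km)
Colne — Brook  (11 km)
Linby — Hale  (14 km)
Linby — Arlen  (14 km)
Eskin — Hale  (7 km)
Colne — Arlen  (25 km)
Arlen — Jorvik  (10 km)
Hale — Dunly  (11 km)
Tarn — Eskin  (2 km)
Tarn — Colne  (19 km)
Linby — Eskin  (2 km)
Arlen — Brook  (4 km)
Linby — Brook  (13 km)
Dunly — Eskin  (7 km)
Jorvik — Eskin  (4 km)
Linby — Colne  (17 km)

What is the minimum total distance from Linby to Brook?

Compare a few routes:
Linby - Eskin - Tarn - Brook: 2+2+7 = 11
Linby - Eskin - Tarn - Arlen - Brook: 2+2+7+4 = 15
Linby - Brook: 13 = 13
The minimum is 11 km via Linby - Eskin - Tarn - Brook.

11 km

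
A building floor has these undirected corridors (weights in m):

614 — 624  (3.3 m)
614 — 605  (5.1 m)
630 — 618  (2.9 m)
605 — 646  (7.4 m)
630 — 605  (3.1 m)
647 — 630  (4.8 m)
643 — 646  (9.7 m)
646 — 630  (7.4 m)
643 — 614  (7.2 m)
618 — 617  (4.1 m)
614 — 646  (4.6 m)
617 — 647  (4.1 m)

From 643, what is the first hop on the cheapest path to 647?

Enumerating some paths:
643 - 646 - 605 - 630 - 647: 9.7+7.4+3.1+4.8 = 25
643 - 646 - 630 - 647: 9.7+7.4+4.8 = 21.9
643 - 614 - 605 - 630 - 647: 7.2+5.1+3.1+4.8 = 20.2
643 - 614 - 646 - 630 - 647: 7.2+4.6+7.4+4.8 = 24
Cheapest is 643 - 614 - 605 - 630 - 647 at 20.2 m.
So from 643 the first move is to 614.

614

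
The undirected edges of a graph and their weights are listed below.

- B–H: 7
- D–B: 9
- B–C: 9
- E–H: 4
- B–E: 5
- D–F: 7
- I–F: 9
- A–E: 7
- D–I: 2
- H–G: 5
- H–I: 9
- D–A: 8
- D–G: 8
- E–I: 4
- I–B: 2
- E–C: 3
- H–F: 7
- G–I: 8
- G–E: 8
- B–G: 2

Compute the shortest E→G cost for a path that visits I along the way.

8

Shortest E→I: E–I = 4
Best I to G: I–B–G costing 4
Total via I: 4 + 4 = 8.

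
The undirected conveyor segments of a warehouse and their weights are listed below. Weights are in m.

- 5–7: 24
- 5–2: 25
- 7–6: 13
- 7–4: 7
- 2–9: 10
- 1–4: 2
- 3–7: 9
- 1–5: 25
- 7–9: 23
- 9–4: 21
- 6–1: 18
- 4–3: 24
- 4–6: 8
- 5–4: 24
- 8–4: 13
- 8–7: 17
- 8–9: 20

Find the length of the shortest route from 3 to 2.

42 m

Shortest distances from 3:
3: 0
7: 9  (via 3)
4: 16  (via 7)
1: 18  (via 4)
6: 22  (via 7)
8: 26  (via 7)
9: 32  (via 7)
5: 33  (via 7)
2: 42  (via 9)
Shortest route: 3–7–9–2 = 42 m.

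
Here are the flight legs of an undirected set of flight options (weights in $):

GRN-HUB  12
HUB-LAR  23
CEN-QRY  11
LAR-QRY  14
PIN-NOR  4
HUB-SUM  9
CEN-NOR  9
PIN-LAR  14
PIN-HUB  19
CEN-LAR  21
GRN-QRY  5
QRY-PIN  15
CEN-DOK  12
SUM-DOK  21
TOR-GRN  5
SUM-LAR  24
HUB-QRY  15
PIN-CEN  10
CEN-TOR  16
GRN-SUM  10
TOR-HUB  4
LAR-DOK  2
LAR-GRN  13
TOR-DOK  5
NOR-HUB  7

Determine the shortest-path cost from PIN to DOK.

$16

Settle nodes by increasing distance from PIN:
PIN: 0
NOR: 4  (via PIN)
CEN: 10  (via PIN)
HUB: 11  (via NOR)
LAR: 14  (via PIN)
QRY: 15  (via PIN)
TOR: 15  (via HUB)
DOK: 16  (via LAR)
Shortest route: PIN–LAR–DOK = $16.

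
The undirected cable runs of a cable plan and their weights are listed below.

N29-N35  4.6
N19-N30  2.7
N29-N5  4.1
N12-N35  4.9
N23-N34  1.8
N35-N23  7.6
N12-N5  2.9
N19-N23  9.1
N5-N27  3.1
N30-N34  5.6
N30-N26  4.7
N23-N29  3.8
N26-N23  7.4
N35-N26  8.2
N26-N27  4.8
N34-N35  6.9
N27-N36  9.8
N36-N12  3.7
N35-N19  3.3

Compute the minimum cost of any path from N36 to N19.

Settle nodes by increasing distance from N36:
N36: 0
N12: 3.7  (via N36)
N5: 6.6  (via N12)
N35: 8.6  (via N12)
N27: 9.7  (via N5)
N29: 10.7  (via N5)
N19: 11.9  (via N35)
Shortest route: N36 → N12 → N35 → N19 = 11.9.

11.9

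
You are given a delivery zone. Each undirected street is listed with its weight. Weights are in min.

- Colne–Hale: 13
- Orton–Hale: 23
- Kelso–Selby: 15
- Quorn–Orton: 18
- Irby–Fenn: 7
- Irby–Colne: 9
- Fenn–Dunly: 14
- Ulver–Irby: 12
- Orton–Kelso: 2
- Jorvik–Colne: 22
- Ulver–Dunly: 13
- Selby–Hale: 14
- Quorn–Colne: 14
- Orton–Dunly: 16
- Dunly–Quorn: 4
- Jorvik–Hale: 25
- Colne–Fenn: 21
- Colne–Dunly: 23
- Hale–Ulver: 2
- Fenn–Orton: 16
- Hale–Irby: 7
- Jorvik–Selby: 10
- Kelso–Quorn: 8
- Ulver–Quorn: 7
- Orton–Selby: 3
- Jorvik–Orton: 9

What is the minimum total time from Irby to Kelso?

24 min

Candidate routes:
Irby - Fenn - Orton - Kelso: 7+16+2 = 25
Irby - Ulver - Quorn - Kelso: 12+7+8 = 27
Irby - Hale - Selby - Orton - Kelso: 7+14+3+2 = 26
Irby - Hale - Ulver - Quorn - Kelso: 7+2+7+8 = 24
Cheapest is Irby - Hale - Ulver - Quorn - Kelso at 24 min.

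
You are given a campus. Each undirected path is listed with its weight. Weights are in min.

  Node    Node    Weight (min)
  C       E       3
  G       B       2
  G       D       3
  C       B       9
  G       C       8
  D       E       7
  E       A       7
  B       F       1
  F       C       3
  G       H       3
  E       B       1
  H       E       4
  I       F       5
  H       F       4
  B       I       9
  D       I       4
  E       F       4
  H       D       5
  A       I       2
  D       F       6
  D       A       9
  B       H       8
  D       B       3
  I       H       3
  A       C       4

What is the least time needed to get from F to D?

4 min

Candidate routes:
F → B → G → D: 1+2+3 = 6
F → B → D: 1+3 = 4
Cheapest is F → B → D at 4 min.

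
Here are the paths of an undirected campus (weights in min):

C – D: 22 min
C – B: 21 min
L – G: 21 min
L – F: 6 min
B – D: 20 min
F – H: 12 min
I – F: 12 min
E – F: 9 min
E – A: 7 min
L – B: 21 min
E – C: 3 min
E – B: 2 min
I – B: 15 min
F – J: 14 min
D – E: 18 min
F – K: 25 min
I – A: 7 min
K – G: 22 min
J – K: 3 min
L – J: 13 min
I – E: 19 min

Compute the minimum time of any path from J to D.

Enumerating some paths:
J–F–E–C–D: 14+9+3+22 = 48
J–F–E–D: 14+9+18 = 41
J–F–E–B–D: 14+9+2+20 = 45
J–L–F–E–D: 13+6+9+18 = 46
The minimum is 41 min via J–F–E–D.

41 min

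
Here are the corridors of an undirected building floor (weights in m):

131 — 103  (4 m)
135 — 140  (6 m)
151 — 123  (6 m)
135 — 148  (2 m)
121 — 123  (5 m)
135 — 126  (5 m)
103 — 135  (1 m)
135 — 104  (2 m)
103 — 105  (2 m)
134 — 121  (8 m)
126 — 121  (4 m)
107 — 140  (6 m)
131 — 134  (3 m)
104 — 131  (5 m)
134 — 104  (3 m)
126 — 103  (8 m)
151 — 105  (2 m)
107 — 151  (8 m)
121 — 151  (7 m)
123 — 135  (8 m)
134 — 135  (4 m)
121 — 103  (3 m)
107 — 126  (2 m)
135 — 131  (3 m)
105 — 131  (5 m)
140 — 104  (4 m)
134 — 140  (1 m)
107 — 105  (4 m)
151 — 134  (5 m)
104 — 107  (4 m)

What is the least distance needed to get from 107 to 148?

Compare a few routes:
107 - 126 - 135 - 148: 2+5+2 = 9
107 - 104 - 135 - 148: 4+2+2 = 8
107 - 105 - 103 - 135 - 148: 4+2+1+2 = 9
107 - 126 - 121 - 103 - 135 - 148: 2+4+3+1+2 = 12
The minimum is 8 m via 107 - 104 - 135 - 148.

8 m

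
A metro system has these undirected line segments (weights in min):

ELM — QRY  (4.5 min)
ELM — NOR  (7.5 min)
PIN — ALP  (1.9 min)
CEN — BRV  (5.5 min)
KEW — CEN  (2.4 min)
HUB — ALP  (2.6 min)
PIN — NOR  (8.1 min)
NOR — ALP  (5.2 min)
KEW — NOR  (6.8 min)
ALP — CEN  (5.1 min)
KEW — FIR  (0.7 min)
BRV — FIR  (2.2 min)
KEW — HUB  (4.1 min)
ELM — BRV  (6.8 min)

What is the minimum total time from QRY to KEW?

14.2 min

Running Dijkstra from QRY:
QRY: 0
ELM: 4.5  (via QRY)
BRV: 11.3  (via ELM)
NOR: 12  (via ELM)
FIR: 13.5  (via BRV)
KEW: 14.2  (via FIR)
Shortest route: QRY → ELM → BRV → FIR → KEW = 14.2 min.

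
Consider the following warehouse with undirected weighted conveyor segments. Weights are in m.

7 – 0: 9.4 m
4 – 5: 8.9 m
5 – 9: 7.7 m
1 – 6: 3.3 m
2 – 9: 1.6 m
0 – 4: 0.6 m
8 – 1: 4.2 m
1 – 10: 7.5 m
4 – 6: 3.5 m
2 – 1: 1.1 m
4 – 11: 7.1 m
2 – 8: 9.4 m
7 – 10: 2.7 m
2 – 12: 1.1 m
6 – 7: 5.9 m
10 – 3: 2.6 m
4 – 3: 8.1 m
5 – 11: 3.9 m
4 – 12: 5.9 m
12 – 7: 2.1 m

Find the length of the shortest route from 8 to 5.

Enumerating some paths:
8–2–9–5: 9.4+1.6+7.7 = 18.7
8–1–2–12–4–5: 4.2+1.1+1.1+5.9+8.9 = 21.2
8–1–6–4–5: 4.2+3.3+3.5+8.9 = 19.9
8–1–2–9–5: 4.2+1.1+1.6+7.7 = 14.6
Cheapest is 8–1–2–9–5 at 14.6 m.

14.6 m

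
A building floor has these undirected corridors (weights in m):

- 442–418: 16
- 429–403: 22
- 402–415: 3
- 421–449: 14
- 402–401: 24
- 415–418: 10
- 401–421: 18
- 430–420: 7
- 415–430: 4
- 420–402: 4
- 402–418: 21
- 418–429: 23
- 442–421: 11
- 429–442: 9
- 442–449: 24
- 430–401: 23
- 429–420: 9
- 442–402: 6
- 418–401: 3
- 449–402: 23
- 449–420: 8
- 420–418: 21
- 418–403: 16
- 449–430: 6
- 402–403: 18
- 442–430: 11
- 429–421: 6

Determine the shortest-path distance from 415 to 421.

20 m

Candidate routes:
415 → 402 → 442 → 421: 3+6+11 = 20
415 → 402 → 420 → 429 → 421: 3+4+9+6 = 22
The minimum is 20 m via 415 → 402 → 442 → 421.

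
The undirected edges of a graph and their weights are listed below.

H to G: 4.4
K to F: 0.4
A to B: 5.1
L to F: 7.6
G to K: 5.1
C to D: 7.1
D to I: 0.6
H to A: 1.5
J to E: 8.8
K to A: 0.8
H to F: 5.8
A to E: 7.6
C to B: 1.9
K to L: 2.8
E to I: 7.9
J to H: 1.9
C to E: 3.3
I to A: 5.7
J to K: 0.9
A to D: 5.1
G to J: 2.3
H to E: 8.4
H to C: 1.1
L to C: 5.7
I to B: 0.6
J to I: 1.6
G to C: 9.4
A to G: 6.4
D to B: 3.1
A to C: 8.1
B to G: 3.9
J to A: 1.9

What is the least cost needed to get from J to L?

3.7

Running Dijkstra from J:
J: 0
K: 0.9  (via J)
F: 1.3  (via K)
I: 1.6  (via J)
A: 1.7  (via K)
H: 1.9  (via J)
B: 2.2  (via I)
D: 2.2  (via I)
G: 2.3  (via J)
C: 3  (via H)
L: 3.7  (via K)
Shortest route: J → K → L = 3.7.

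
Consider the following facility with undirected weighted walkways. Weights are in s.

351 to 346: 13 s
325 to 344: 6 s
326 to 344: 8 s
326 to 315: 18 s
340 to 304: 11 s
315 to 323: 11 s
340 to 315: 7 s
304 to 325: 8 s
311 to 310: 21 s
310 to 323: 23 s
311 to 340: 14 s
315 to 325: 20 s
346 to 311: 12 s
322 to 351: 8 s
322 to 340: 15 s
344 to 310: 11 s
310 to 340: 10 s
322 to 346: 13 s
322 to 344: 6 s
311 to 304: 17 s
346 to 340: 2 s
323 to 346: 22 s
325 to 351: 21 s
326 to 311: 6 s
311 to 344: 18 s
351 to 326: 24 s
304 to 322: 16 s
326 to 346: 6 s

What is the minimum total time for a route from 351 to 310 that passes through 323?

Shortest 351→323: 351–346–340–315–323 = 33
Shortest 323→310: 323–310 = 23
Total via 323: 33 + 23 = 56 s.

56 s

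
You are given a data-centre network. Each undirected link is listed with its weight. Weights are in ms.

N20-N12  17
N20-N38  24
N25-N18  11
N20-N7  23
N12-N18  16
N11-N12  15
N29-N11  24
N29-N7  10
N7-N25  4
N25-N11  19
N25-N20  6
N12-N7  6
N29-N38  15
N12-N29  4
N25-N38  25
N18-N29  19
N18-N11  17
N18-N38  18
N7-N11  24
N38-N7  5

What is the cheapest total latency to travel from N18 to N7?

Compare a few routes:
N18 → N25 → N7: 11+4 = 15
N18 → N12 → N7: 16+6 = 22
N18 → N38 → N7: 18+5 = 23
Cheapest is N18 → N25 → N7 at 15 ms.

15 ms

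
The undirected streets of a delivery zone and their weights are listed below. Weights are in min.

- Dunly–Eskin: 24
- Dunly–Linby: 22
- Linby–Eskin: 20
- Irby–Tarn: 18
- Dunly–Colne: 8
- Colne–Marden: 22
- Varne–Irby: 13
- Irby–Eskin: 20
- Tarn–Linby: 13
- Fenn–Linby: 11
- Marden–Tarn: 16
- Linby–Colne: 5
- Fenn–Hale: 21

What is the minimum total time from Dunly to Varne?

57 min

Shortest distances from Dunly:
Dunly: 0
Colne: 8  (via Dunly)
Linby: 13  (via Colne)
Eskin: 24  (via Dunly)
Fenn: 24  (via Linby)
Tarn: 26  (via Linby)
Marden: 30  (via Colne)
Irby: 44  (via Eskin)
Hale: 45  (via Fenn)
Varne: 57  (via Irby)
Shortest route: Dunly → Eskin → Irby → Varne = 57 min.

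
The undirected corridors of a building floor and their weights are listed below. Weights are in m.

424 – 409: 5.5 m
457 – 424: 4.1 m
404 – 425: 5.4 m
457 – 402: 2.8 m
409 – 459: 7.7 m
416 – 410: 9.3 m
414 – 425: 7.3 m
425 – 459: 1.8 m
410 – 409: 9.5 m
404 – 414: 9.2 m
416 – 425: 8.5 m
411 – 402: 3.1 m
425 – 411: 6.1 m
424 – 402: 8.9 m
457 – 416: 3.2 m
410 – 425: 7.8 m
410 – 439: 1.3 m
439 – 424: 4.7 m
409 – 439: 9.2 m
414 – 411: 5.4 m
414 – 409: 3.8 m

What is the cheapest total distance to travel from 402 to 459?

Enumerating some paths:
402 → 457 → 416 → 425 → 459: 2.8+3.2+8.5+1.8 = 16.3
402 → 411 → 425 → 459: 3.1+6.1+1.8 = 11
402 → 411 → 414 → 425 → 459: 3.1+5.4+7.3+1.8 = 17.6
Cheapest is 402 → 411 → 425 → 459 at 11 m.

11 m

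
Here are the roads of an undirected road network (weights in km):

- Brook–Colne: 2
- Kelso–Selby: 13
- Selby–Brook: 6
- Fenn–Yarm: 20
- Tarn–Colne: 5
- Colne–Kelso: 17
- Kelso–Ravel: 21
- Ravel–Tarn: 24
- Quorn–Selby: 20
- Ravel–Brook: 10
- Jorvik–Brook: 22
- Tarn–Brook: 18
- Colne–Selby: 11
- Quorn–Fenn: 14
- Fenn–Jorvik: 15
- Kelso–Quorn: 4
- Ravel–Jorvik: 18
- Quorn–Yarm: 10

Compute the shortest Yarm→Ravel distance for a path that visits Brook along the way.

43 km

Shortest Yarm→Brook: Yarm → Quorn → Kelso → Selby → Brook = 33
Shortest Brook→Ravel: Brook → Ravel = 10
Total via Brook: 33 + 10 = 43 km.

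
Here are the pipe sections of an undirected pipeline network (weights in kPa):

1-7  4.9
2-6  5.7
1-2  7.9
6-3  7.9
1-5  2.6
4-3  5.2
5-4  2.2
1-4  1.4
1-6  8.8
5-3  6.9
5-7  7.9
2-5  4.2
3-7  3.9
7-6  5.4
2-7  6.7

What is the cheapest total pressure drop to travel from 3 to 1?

6.6 kPa

Compare a few routes:
3–5–1: 6.9+2.6 = 9.5
3–7–1: 3.9+4.9 = 8.8
3–4–1: 5.2+1.4 = 6.6
3–4–5–1: 5.2+2.2+2.6 = 10
The minimum is 6.6 kPa via 3–4–1.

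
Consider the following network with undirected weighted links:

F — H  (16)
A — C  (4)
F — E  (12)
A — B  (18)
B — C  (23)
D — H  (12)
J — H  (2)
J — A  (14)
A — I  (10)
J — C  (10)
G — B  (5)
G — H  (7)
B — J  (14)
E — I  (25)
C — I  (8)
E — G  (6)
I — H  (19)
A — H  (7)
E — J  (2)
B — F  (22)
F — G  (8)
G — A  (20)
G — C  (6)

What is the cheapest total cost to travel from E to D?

16

Running Dijkstra from E:
E: 0
J: 2  (via E)
H: 4  (via J)
G: 6  (via E)
A: 11  (via H)
B: 11  (via G)
C: 12  (via J)
F: 12  (via E)
D: 16  (via H)
Shortest route: E–J–H–D = 16.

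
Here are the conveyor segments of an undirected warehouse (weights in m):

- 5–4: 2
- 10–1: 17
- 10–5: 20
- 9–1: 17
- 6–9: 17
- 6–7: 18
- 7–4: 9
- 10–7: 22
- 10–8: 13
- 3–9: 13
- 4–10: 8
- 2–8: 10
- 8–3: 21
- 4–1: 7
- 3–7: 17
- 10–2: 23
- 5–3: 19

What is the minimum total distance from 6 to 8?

48 m

Settle nodes by increasing distance from 6:
6: 0
9: 17  (via 6)
7: 18  (via 6)
4: 27  (via 7)
5: 29  (via 4)
3: 30  (via 9)
1: 34  (via 9)
10: 35  (via 4)
8: 48  (via 10)
Shortest route: 6–7–4–10–8 = 48 m.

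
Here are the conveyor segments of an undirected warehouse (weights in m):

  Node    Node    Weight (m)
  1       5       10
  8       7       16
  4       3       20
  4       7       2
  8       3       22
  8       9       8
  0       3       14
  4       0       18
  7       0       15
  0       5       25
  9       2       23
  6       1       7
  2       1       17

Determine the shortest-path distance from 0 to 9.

39 m

Shortest distances from 0:
0: 0
3: 14  (via 0)
7: 15  (via 0)
4: 17  (via 7)
5: 25  (via 0)
8: 31  (via 7)
1: 35  (via 5)
9: 39  (via 8)
Shortest route: 0–7–8–9 = 39 m.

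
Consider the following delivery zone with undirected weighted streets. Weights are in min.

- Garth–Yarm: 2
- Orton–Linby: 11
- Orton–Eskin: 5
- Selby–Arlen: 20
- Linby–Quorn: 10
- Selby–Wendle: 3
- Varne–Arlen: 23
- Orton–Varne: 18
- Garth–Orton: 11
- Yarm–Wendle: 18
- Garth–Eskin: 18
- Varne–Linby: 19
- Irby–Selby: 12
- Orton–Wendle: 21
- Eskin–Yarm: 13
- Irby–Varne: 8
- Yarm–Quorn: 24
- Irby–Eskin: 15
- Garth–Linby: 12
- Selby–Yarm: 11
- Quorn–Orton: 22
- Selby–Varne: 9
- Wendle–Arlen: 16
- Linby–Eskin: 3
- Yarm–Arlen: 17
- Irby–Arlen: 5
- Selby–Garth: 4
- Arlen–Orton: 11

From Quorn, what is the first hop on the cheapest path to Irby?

Candidate routes:
Quorn → Linby → Eskin → Irby: 10+3+15 = 28
Quorn → Linby → Varne → Irby: 10+19+8 = 37
Quorn → Linby → Orton → Arlen → Irby: 10+11+11+5 = 37
Quorn → Linby → Eskin → Orton → Arlen → Irby: 10+3+5+11+5 = 34
The minimum is 28 min via Quorn → Linby → Eskin → Irby.
So from Quorn the first move is to Linby.

Linby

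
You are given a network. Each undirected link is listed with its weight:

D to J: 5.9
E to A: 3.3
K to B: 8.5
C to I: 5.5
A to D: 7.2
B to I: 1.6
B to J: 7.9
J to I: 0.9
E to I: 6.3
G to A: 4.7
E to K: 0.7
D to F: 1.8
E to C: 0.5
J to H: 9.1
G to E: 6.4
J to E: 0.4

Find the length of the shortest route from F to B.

Settle nodes by increasing distance from F:
F: 0
D: 1.8  (via F)
J: 7.7  (via D)
E: 8.1  (via J)
C: 8.6  (via E)
I: 8.6  (via J)
K: 8.8  (via E)
A: 9  (via D)
B: 10.2  (via I)
Shortest route: F → D → J → I → B = 10.2.

10.2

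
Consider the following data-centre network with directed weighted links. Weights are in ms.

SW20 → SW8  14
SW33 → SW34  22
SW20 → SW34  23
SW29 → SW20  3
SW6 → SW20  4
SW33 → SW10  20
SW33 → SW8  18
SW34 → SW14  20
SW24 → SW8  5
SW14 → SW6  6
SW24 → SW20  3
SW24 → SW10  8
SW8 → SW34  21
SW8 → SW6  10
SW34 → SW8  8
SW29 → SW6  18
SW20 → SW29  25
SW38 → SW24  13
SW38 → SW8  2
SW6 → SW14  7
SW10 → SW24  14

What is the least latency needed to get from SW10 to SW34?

Compare a few routes:
SW10 - SW24 - SW20 - SW34: 14+3+23 = 40
SW10 - SW24 - SW20 - SW8 - SW34: 14+3+14+21 = 52
SW10 - SW24 - SW8 - SW6 - SW20 - SW34: 14+5+10+4+23 = 56
The minimum is 40 ms via SW10 - SW24 - SW20 - SW34.

40 ms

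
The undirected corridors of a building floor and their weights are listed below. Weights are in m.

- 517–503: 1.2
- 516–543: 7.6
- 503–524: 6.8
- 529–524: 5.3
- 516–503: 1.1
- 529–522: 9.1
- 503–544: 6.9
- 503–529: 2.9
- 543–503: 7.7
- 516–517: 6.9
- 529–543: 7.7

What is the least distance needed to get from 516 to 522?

Shortest distances from 516:
516: 0
503: 1.1  (via 516)
517: 2.3  (via 503)
529: 4  (via 503)
543: 7.6  (via 516)
524: 7.9  (via 503)
544: 8  (via 503)
522: 13.1  (via 529)
Shortest route: 516–503–529–522 = 13.1 m.

13.1 m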